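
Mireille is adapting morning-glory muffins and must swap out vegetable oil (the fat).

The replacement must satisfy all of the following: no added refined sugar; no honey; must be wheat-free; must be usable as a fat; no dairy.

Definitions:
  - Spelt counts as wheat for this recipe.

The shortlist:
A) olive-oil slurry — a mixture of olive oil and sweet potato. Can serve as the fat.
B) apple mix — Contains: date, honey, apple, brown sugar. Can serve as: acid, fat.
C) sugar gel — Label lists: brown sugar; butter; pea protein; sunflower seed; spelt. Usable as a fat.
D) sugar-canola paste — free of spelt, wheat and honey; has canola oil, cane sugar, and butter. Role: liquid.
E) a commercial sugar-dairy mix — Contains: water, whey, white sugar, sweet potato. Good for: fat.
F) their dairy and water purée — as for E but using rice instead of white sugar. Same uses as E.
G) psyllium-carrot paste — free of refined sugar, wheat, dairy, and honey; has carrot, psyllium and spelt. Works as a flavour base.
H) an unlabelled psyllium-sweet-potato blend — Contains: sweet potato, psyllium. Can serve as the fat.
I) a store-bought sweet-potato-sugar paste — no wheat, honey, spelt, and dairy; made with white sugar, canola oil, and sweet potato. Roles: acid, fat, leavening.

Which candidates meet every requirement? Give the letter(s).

A: only olive oil and sweet potato; none excluded — valid
B: has honey, so not honey-free; has brown sugar, so not no-added-sugar — no
C: has spelt, so not wheat-free; has brown sugar, so not no-added-sugar (and 1 more) — no
D: not usable as a fat; has cane sugar, so not no-added-sugar (and 1 more) — out
E: has white sugar, so not no-added-sugar; has whey, so not dairy-free — no
F: has whey, so not dairy-free — no
G: not usable as a fat; has spelt, so not wheat-free — no
H: no refined sugar, wheat-free — valid
I: has white sugar, so not no-added-sugar — no

A, H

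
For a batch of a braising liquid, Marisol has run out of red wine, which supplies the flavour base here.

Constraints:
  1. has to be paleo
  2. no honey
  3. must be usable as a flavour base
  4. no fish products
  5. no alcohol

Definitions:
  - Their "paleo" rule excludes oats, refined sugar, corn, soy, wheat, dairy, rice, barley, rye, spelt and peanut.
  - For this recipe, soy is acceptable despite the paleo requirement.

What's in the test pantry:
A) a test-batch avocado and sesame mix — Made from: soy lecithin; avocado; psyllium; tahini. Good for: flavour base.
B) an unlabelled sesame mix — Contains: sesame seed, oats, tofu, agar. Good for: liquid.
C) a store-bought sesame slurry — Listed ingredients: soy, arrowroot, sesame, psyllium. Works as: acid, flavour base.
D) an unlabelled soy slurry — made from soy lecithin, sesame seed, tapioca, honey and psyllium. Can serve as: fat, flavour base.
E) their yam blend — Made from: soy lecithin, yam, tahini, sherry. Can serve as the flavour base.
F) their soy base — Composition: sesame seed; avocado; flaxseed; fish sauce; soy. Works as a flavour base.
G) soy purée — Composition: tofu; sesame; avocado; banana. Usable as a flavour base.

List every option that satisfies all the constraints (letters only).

A: soy is permitted under the paleo carve-out; nothing else excluded — OK
B: not usable as a flavour base; has oats, so not paleo — out
C: soy is permitted under the paleo carve-out; nothing else excluded — valid
D: has honey, so not honey-free — no
E: has sherry, so not alcohol-free — reject
F: has fish sauce, so not fish-free — reject
G: soy is permitted under the paleo carve-out; nothing else excluded — keep

A, C, G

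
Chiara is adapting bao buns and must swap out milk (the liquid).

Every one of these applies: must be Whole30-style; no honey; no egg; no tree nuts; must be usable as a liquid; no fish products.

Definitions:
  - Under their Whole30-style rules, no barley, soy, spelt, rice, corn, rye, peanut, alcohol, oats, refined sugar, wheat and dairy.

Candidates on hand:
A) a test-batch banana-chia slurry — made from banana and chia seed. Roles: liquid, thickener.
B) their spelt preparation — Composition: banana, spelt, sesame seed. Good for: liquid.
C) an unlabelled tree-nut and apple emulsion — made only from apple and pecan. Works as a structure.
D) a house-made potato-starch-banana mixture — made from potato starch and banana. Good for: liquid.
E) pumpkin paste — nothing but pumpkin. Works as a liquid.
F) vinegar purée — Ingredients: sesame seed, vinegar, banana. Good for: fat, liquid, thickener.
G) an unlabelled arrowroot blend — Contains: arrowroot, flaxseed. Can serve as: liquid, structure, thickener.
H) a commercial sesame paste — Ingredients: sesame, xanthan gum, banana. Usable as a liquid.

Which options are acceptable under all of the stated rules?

A: only chia seed and banana; none excluded — OK
B: has spelt, so not Whole30-style — out
C: not usable as a liquid; has pecan, so not tree-nut-free — out
D: works as a liquid, Whole30-style, no egg — keep
E: no honey, no egg — OK
F: no tree nuts, no honey — OK
G: only flaxseed and arrowroot; none excluded — valid
H: only sesame, xanthan gum and banana; none excluded — valid

A, D, E, F, G, H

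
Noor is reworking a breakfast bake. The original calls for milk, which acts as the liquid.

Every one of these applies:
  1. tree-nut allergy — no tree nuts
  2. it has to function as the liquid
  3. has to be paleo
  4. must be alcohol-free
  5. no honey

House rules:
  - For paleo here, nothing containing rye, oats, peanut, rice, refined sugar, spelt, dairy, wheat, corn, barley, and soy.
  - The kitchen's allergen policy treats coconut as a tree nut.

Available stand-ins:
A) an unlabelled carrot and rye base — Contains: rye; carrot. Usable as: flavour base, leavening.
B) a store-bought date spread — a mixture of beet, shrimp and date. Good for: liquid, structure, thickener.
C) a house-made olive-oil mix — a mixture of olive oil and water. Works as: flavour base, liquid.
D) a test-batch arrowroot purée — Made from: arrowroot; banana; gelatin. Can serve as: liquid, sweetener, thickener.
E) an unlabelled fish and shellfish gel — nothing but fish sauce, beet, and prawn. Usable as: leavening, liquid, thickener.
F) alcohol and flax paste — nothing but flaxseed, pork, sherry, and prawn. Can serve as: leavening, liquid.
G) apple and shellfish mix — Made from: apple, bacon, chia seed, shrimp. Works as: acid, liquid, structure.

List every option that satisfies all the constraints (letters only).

A: not usable as a liquid; has rye, so not paleo — reject
B: only shrimp, date, and beet; none excluded — OK
C: only water and olive oil; none excluded — valid
D: nothing on the exclusion list — OK
E: nothing on the exclusion list — valid
F: has sherry, so not alcohol-free — out
G: paleo, no alcohol — keep

B, C, D, E, G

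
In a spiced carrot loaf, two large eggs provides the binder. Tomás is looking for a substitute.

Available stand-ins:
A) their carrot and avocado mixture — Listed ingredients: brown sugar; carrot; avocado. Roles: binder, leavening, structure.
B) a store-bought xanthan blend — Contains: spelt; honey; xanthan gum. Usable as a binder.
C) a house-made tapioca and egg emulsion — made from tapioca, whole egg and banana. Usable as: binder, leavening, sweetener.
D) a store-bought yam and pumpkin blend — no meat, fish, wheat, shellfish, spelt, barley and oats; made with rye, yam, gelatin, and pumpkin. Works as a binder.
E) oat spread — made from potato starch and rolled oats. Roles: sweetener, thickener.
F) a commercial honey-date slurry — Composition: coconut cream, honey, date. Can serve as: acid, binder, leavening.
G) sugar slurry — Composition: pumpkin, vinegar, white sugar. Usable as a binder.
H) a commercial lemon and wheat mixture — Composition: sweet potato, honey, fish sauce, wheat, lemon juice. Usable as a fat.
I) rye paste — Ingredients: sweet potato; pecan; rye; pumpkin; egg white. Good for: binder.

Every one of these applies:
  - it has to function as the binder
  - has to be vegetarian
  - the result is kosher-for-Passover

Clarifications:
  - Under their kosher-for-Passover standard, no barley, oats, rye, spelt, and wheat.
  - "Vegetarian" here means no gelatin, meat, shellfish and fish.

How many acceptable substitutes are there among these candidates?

A: only brown sugar, carrot, and avocado; none excluded — valid
B: has spelt, so not kosher-for-Passover — reject
C: only whole egg, tapioca and banana; none excluded — OK
D: has rye, so not kosher-for-Passover; has gelatin, so not vegetarian — out
E: not usable as a binder; has rolled oats, so not kosher-for-Passover — no
F: kosher-for-Passover, vegetarian — valid
G: kosher-for-Passover, vegetarian — OK
H: not usable as a binder; has wheat, so not kosher-for-Passover (and 1 more) — out
I: has rye, so not kosher-for-Passover — reject

4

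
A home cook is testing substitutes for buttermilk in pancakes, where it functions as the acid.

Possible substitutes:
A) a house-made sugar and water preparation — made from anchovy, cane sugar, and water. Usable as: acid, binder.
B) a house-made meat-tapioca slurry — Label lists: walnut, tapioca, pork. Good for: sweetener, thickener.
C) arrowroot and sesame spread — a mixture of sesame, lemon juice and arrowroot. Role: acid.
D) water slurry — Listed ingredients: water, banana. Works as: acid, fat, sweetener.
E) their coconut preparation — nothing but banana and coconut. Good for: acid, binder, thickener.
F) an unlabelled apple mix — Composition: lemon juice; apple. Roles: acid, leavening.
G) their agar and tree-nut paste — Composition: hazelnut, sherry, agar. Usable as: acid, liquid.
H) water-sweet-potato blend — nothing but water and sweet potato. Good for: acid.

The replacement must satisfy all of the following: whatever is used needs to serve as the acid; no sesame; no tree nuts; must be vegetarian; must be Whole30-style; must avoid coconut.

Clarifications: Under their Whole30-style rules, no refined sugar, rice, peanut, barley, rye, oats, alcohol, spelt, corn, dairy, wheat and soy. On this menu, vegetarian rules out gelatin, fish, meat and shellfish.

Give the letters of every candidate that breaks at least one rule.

A: has cane sugar, so not Whole30-style; has anchovy, so not vegetarian — no
B: not usable as an acid; has pork, so not vegetarian (and 1 more) — reject
C: has sesame, so not sesame-free — no
D: no coconut, no tree nuts — OK
E: has coconut, so not coconut-free — no
F: works as an acid, Whole30-style, vegetarian — OK
G: has sherry, so not Whole30-style; has hazelnut, so not tree-nut-free — reject
H: vegetarian, Whole30-style — OK

A, B, C, E, G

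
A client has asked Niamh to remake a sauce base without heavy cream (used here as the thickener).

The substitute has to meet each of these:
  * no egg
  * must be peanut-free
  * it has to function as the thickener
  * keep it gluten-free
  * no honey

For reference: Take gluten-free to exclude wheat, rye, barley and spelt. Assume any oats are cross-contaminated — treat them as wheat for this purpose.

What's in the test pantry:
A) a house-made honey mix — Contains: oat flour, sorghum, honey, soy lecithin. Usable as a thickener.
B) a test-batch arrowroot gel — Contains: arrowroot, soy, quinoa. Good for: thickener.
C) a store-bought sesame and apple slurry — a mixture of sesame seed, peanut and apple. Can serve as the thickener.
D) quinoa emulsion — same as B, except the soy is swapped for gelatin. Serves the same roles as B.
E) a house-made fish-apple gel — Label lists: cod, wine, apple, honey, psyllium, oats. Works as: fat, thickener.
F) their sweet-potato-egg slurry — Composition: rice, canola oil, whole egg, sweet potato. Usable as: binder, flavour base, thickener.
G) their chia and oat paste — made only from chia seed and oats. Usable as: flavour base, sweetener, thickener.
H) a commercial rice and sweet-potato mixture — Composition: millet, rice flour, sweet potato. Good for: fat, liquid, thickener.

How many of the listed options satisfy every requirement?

3

A: has oat flour, so not gluten-free; has honey, so not honey-free — out
B: works as a thickener, no honey, no egg — keep
C: has peanut, so not peanut-free — no
D: only gelatin, quinoa, and arrowroot; none excluded — OK
E: has oats, so not gluten-free; has honey, so not honey-free — out
F: has whole egg, so not egg-free — out
G: has oats, so not gluten-free — out
H: only rice flour, millet, and sweet potato; none excluded — OK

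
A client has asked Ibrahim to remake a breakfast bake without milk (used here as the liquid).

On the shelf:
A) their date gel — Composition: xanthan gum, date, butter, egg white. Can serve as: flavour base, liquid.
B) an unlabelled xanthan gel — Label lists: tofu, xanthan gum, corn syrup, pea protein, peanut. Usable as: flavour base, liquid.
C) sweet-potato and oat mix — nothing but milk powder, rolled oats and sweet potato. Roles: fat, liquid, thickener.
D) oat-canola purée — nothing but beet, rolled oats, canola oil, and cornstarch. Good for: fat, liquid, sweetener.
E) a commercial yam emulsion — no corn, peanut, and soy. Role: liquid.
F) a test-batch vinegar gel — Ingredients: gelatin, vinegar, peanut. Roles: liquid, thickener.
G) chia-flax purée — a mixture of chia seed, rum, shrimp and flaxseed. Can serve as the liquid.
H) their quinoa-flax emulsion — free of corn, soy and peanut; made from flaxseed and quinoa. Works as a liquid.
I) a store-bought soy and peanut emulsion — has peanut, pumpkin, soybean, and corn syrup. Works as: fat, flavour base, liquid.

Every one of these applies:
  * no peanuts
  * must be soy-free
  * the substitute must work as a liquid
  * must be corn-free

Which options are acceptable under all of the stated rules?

A: no corn, no soy — keep
B: has tofu, so not soy-free; has corn syrup, so not corn-free (and 1 more) — no
C: no corn, no peanut — keep
D: has cornstarch, so not corn-free — reject
E: no peanut, no soy — valid
F: has peanut, so not peanut-free — reject
G: all constraints satisfied — keep
H: no corn, no soy — OK
I: has soybean, so not soy-free; has corn syrup, so not corn-free (and 1 more) — no

A, C, E, G, H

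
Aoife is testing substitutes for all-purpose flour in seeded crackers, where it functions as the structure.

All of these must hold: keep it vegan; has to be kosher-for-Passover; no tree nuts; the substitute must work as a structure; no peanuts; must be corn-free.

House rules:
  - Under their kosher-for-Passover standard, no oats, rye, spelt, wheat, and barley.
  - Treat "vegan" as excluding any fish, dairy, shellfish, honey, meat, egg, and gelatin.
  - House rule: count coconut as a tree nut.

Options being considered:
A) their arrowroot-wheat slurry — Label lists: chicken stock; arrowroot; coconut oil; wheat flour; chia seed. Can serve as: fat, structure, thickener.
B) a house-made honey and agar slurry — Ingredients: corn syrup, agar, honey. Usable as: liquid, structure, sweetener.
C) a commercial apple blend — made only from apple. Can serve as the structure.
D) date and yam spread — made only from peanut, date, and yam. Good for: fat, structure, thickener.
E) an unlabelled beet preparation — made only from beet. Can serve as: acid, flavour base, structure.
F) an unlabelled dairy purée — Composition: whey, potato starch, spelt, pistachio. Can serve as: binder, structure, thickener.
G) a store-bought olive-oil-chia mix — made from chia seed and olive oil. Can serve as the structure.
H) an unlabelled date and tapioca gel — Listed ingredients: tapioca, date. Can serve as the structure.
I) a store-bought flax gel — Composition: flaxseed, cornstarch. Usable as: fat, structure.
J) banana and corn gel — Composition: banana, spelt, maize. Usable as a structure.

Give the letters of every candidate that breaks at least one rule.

A: has wheat flour, so not kosher-for-Passover; has chicken stock, so not vegan (and 1 more) — out
B: has honey, so not vegan; has corn syrup, so not corn-free — no
C: nothing on the exclusion list — valid
D: has peanut, so not peanut-free — reject
E: only beet; none excluded — OK
F: has spelt, so not kosher-for-Passover; has whey, so not vegan (and 1 more) — out
G: only olive oil and chia seed; none excluded — OK
H: only date and tapioca; none excluded — OK
I: has cornstarch, so not corn-free — reject
J: has spelt, so not kosher-for-Passover; has maize, so not corn-free — no

A, B, D, F, I, J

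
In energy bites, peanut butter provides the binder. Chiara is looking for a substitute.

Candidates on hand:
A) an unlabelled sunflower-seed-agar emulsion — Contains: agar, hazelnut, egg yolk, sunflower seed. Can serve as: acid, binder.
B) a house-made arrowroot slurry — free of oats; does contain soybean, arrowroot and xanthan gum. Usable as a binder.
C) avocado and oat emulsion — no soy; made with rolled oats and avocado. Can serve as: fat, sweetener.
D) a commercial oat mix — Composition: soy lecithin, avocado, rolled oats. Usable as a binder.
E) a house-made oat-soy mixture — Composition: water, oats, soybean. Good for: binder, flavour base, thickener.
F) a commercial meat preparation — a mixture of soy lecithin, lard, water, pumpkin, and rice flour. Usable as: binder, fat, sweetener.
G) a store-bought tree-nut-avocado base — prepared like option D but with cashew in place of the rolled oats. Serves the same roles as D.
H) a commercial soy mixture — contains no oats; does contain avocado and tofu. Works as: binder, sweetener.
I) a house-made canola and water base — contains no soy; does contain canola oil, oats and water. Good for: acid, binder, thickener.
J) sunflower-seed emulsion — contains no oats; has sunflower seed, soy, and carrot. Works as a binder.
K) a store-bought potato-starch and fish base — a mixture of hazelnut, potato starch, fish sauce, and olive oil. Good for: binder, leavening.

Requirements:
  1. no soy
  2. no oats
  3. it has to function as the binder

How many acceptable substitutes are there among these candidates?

A: no oats, no soy — keep
B: has soybean, so not soy-free — no
C: not usable as a binder; has rolled oats, so not oat-free — reject
D: has soy lecithin, so not soy-free; has rolled oats, so not oat-free — reject
E: has soybean, so not soy-free; has oats, so not oat-free — no
F: has soy lecithin, so not soy-free — out
G: has soy lecithin, so not soy-free — no
H: has tofu, so not soy-free — no
I: has oats, so not oat-free — out
J: has soy, so not soy-free — no
K: fish sauce and hazelnut etc. — none of it excluded — keep

2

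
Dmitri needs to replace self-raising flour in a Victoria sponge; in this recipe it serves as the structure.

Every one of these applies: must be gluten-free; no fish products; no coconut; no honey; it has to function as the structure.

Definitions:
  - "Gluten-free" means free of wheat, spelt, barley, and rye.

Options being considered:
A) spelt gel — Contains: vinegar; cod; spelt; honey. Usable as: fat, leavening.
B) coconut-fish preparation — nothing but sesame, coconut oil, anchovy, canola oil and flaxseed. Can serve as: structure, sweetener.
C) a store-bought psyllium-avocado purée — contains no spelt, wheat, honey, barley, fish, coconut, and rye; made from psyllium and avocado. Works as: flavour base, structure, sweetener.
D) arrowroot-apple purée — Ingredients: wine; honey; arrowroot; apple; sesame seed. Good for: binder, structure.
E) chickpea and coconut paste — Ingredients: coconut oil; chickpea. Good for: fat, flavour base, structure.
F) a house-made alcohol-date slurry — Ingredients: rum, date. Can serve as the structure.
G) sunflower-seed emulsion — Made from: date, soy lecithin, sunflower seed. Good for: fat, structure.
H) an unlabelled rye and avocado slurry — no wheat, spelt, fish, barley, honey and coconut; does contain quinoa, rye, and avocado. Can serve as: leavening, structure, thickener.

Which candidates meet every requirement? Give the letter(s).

C, F, G

A: not usable as a structure; has spelt, so not gluten-free (and 2 more) — out
B: has anchovy, so not fish-free; has coconut oil, so not coconut-free — out
C: nothing on the exclusion list — valid
D: has honey, so not honey-free — out
E: has coconut oil, so not coconut-free — reject
F: only rum and date; none excluded — keep
G: nothing on the exclusion list — keep
H: has rye, so not gluten-free — out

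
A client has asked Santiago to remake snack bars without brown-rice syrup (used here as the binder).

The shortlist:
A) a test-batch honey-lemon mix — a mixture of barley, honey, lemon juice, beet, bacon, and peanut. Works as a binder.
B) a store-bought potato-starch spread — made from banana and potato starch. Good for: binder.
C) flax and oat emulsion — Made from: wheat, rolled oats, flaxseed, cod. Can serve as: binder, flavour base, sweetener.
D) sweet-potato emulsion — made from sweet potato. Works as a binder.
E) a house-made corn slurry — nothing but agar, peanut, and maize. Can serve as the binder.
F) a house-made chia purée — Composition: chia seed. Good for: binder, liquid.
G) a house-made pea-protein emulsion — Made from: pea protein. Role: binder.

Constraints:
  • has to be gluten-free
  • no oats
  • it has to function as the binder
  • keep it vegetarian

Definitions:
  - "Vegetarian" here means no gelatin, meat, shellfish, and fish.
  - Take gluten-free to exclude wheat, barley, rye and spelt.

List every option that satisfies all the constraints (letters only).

B, D, E, F, G

A: has bacon, so not vegetarian; has barley, so not gluten-free — reject
B: gluten-free, vegetarian — valid
C: has cod, so not vegetarian; has wheat, so not gluten-free (and 1 more) — out
D: every rule checks out — OK
E: no oats, vegetarian — valid
F: every rule checks out — valid
G: only pea protein; none excluded — valid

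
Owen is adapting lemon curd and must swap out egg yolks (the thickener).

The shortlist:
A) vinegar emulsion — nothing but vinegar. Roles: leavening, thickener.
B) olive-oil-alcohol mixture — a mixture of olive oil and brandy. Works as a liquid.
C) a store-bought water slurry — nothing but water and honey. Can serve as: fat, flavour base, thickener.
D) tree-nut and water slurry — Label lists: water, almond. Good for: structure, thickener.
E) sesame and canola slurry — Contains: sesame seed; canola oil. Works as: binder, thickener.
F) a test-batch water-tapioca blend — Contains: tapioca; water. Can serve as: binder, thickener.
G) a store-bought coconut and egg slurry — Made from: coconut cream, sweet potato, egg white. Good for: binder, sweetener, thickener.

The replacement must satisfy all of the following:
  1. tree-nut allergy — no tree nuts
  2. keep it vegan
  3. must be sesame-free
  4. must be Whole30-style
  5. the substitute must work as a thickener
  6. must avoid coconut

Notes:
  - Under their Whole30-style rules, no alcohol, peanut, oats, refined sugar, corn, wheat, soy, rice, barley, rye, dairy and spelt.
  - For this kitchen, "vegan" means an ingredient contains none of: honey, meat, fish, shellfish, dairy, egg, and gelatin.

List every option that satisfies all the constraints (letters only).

A, F

A: works as a thickener, no tree nuts, vegan — keep
B: not usable as a thickener; has brandy, so not Whole30-style — no
C: has honey, so not vegan — reject
D: has almond, so not tree-nut-free — reject
E: has sesame seed, so not sesame-free — no
F: only tapioca and water; none excluded — OK
G: has egg white, so not vegan; has coconut cream, so not coconut-free — out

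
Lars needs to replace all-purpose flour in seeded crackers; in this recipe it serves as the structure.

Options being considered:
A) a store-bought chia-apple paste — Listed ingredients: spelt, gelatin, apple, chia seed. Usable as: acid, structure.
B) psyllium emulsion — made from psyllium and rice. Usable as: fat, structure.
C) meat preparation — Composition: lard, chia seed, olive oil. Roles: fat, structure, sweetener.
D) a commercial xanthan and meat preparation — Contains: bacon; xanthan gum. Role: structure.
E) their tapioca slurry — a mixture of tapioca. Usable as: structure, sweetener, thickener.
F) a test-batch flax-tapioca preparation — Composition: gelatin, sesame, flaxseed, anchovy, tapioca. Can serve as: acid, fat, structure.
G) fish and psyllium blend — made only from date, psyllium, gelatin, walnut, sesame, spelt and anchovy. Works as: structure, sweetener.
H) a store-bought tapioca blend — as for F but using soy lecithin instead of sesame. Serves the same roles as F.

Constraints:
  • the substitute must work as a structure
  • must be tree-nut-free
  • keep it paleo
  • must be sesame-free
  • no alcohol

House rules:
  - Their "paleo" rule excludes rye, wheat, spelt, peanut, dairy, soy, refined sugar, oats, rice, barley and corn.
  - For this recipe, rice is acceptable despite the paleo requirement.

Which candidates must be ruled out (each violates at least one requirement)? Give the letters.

A, F, G, H

A: has spelt, so not paleo — out
B: rice is permitted under the paleo carve-out; nothing else excluded — valid
C: all constraints satisfied — OK
D: only bacon and xanthan gum; none excluded — keep
E: only tapioca; none excluded — OK
F: has sesame, so not sesame-free — reject
G: has spelt, so not paleo; has sesame, so not sesame-free (and 1 more) — reject
H: has soy lecithin, so not paleo — reject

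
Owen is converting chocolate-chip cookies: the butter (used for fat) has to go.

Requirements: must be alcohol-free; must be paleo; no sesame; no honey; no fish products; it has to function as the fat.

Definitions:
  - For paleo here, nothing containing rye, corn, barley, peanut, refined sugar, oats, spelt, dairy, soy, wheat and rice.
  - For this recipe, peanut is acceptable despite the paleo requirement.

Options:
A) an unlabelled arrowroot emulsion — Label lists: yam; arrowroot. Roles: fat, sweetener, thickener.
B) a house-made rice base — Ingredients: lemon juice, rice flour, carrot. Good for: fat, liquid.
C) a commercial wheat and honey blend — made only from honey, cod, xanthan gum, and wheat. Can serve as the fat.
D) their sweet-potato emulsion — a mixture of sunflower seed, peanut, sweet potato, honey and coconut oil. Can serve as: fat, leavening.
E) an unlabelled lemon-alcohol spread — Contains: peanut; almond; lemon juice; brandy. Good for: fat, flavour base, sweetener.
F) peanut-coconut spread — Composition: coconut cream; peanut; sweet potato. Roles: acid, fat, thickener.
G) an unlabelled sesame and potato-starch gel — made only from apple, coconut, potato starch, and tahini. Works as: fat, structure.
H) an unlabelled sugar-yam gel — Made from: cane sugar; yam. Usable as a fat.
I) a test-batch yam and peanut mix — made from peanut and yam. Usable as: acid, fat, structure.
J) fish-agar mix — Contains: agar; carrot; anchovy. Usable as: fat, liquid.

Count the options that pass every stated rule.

A: every rule checks out — valid
B: has rice flour, so not paleo — no
C: has wheat, so not paleo; has cod, so not fish-free (and 1 more) — out
D: has honey, so not honey-free — reject
E: has brandy, so not alcohol-free — no
F: peanut is permitted under the paleo carve-out; nothing else excluded — valid
G: has tahini, so not sesame-free — reject
H: has cane sugar, so not paleo — no
I: peanut is permitted under the paleo carve-out; nothing else excluded — valid
J: has anchovy, so not fish-free — no

3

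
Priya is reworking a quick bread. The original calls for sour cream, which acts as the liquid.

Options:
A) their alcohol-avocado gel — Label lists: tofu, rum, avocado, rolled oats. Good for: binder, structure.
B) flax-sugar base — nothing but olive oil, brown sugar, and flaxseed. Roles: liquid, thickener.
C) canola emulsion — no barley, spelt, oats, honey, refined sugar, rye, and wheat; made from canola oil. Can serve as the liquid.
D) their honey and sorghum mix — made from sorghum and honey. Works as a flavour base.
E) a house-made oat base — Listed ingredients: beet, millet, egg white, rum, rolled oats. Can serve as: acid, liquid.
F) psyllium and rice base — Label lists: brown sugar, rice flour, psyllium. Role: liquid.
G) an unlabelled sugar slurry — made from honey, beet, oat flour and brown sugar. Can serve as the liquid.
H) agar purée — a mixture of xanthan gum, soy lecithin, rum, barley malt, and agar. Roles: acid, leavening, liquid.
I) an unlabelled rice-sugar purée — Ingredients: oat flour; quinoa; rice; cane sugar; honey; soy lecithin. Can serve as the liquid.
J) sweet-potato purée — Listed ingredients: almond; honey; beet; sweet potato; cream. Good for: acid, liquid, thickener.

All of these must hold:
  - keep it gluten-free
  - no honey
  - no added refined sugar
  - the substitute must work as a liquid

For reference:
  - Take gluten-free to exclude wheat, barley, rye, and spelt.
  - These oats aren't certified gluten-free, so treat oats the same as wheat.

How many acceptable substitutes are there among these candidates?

1

A: not usable as a liquid; has rolled oats, so not gluten-free — reject
B: has brown sugar, so not no-added-sugar — out
C: works as a liquid, no honey, no refined sugar — valid
D: not usable as a liquid; has honey, so not honey-free — reject
E: has rolled oats, so not gluten-free — out
F: has brown sugar, so not no-added-sugar — reject
G: has oat flour, so not gluten-free; has brown sugar, so not no-added-sugar (and 1 more) — reject
H: has barley malt, so not gluten-free — no
I: has oat flour, so not gluten-free; has cane sugar, so not no-added-sugar (and 1 more) — reject
J: has honey, so not honey-free — no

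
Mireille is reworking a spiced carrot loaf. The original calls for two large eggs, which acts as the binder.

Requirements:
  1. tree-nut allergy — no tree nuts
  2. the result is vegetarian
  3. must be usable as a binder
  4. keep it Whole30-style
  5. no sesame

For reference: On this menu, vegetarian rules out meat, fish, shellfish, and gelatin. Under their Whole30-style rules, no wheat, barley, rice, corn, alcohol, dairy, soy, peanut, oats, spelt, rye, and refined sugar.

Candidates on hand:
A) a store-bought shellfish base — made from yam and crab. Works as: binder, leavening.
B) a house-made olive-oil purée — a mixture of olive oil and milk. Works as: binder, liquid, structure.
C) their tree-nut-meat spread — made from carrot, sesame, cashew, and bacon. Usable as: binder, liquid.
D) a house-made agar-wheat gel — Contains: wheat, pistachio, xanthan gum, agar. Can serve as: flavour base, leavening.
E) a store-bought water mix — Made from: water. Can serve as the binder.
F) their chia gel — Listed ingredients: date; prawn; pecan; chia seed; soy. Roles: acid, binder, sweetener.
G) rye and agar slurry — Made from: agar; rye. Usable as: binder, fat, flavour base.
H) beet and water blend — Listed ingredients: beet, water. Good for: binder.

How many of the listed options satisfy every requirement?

2

A: has crab, so not vegetarian — reject
B: has milk, so not Whole30-style — no
C: has bacon, so not vegetarian; has sesame, so not sesame-free (and 1 more) — out
D: not usable as a binder; has wheat, so not Whole30-style (and 1 more) — no
E: only water; none excluded — keep
F: has prawn, so not vegetarian; has soy, so not Whole30-style (and 1 more) — reject
G: has rye, so not Whole30-style — reject
H: all constraints satisfied — OK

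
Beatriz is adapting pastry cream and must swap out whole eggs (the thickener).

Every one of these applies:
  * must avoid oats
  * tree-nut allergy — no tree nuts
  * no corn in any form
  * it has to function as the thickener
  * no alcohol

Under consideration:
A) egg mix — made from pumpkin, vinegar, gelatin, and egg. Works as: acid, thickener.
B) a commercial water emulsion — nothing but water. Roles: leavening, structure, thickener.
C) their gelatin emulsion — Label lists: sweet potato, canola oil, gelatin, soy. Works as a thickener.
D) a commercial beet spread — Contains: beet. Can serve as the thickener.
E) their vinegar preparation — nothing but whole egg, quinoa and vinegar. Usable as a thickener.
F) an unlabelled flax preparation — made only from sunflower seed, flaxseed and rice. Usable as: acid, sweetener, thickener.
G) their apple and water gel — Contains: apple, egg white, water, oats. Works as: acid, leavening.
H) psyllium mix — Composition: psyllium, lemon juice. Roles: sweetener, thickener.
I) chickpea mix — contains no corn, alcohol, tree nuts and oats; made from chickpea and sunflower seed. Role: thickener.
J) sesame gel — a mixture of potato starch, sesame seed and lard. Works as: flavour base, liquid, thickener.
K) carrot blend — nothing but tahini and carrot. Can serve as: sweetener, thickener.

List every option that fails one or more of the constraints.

G

A: nothing on the exclusion list — keep
B: only water; none excluded — OK
C: gelatin and soy etc. — none of it excluded — keep
D: only beet; none excluded — keep
E: only whole egg, quinoa, and vinegar; none excluded — OK
F: works as a thickener, no oats, no tree nuts — OK
G: not usable as a thickener; has oats, so not oat-free — out
H: works as a thickener, no corn, no alcohol — keep
I: works as a thickener, no corn, no oats — valid
J: all constraints satisfied — valid
K: nothing on the exclusion list — OK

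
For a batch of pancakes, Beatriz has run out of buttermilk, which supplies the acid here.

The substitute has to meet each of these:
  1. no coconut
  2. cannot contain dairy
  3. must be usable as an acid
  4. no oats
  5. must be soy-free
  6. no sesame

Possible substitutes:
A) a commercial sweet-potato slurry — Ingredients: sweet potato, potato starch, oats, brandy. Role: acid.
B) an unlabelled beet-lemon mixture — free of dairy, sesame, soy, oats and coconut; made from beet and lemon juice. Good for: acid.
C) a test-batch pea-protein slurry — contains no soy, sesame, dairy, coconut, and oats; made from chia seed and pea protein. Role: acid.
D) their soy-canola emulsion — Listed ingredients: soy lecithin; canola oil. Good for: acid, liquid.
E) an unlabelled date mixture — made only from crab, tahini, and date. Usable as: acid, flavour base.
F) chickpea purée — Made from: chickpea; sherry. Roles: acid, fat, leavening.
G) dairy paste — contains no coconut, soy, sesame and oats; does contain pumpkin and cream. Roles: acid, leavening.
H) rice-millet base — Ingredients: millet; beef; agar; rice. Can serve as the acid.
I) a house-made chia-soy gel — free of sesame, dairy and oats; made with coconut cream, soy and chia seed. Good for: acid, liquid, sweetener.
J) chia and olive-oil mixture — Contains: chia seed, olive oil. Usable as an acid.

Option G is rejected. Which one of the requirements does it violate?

usable as an acid: satisfied
oat-free: satisfied
soy-free: satisfied
sesame-free: satisfied
dairy-free: has cream — fails
coconut-free: satisfied

dairy-free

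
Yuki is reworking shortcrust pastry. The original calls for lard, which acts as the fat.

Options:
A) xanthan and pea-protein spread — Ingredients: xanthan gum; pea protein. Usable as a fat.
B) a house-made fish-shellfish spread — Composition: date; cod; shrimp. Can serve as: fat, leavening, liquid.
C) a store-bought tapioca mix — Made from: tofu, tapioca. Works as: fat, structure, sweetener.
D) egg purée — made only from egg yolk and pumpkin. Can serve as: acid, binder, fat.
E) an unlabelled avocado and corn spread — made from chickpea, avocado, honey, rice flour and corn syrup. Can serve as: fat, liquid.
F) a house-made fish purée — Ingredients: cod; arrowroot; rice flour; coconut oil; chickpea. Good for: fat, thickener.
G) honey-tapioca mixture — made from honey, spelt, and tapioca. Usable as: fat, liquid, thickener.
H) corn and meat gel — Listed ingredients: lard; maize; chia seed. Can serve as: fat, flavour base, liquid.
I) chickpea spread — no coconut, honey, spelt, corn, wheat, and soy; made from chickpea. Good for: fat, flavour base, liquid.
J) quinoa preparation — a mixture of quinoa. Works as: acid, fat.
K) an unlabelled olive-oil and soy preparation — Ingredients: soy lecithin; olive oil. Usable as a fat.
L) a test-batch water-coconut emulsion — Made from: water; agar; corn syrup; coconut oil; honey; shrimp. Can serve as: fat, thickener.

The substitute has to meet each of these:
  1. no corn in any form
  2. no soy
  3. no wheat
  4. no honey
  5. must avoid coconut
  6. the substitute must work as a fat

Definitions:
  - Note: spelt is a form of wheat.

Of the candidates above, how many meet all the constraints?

A: only pea protein and xanthan gum; none excluded — OK
B: nothing on the exclusion list — keep
C: has tofu, so not soy-free — out
D: only egg yolk and pumpkin; none excluded — valid
E: has honey, so not honey-free; has corn syrup, so not corn-free — reject
F: has coconut oil, so not coconut-free — out
G: has honey, so not honey-free; has spelt, so not wheat-free — out
H: has maize, so not corn-free — reject
I: every rule checks out — keep
J: works as a fat, wheat-free, no coconut — OK
K: has soy lecithin, so not soy-free — out
L: has honey, so not honey-free; has coconut oil, so not coconut-free (and 1 more) — reject

5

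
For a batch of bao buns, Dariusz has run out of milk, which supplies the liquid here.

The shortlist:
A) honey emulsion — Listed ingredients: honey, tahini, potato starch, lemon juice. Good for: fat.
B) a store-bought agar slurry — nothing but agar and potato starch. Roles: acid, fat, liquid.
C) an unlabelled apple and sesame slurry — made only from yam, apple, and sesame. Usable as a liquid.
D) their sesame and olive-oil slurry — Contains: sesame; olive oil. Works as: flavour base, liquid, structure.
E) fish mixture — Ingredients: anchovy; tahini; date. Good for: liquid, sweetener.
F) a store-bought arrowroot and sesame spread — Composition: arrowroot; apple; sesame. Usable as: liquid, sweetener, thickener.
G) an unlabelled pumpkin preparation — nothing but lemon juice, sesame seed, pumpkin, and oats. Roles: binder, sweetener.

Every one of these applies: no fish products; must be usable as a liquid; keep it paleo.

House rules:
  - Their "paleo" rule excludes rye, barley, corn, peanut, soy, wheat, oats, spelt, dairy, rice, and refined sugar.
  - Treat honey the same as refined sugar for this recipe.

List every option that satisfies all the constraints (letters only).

B, C, D, F

A: not usable as a liquid; has honey, so not paleo — no
B: all constraints satisfied — valid
C: every rule checks out — keep
D: all constraints satisfied — OK
E: has anchovy, so not fish-free — no
F: works as a liquid, paleo, no fish — OK
G: not usable as a liquid; has oats, so not paleo — out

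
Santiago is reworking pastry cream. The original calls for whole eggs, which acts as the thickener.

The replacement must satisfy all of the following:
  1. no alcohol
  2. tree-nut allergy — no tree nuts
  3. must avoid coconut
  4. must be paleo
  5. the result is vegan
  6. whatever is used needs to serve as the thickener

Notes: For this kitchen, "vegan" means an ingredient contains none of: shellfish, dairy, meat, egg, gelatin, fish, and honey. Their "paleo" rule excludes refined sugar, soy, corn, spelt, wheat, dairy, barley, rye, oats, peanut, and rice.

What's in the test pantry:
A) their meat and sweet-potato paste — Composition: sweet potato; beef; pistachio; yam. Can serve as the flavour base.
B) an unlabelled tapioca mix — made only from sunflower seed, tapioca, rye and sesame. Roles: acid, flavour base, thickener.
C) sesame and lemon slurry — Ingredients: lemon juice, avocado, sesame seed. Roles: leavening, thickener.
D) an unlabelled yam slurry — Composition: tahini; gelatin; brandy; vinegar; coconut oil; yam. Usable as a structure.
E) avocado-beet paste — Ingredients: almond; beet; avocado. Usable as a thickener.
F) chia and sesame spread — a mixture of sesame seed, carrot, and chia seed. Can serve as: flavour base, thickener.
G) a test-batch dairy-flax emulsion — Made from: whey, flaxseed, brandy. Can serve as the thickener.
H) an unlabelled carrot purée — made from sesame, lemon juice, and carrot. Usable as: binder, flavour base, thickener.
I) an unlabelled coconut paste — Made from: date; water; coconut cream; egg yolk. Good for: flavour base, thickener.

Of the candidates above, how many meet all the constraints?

3

A: not usable as a thickener; has beef, so not vegan (and 1 more) — out
B: has rye, so not paleo — reject
C: nothing on the exclusion list — valid
D: not usable as a thickener; has gelatin, so not vegan (and 2 more) — reject
E: has almond, so not tree-nut-free — reject
F: works as a thickener, no alcohol, paleo — keep
G: has whey, so not vegan; has whey, so not paleo (and 1 more) — out
H: vegan, no tree nuts — valid
I: has egg yolk, so not vegan; has coconut cream, so not coconut-free — no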